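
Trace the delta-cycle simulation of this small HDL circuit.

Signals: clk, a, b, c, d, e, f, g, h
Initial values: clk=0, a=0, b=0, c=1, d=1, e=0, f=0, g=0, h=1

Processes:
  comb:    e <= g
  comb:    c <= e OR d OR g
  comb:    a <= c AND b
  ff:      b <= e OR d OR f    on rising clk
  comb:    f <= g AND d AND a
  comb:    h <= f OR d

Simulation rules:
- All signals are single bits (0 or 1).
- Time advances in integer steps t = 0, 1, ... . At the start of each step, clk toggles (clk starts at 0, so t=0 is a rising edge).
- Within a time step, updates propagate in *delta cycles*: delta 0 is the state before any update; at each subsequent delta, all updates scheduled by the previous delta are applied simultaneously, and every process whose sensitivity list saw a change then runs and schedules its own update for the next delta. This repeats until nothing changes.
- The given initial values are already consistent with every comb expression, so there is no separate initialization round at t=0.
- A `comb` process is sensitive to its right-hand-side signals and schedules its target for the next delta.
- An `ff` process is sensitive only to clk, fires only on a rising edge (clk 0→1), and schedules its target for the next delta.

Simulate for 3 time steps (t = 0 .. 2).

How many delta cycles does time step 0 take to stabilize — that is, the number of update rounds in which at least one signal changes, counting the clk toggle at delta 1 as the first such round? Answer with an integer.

3

t0.Δ0 c=1 d=1 b=0 clk=0 a=0 e=0 g=0 f=0 h=1
t0.Δ1 c=1 d=1 b=0 clk=1 a=0 e=0 g=0 f=0 h=1
t0.Δ2 c=1 d=1 b=1 clk=1 a=0 e=0 g=0 f=0 h=1
t0.Δ3 c=1 d=1 b=1 clk=1 a=1 e=0 g=0 f=0 h=1
t1.Δ0 c=1 d=1 b=1 clk=1 a=1 e=0 g=0 f=0 h=1
t1.Δ1 c=1 d=1 b=1 clk=0 a=1 e=0 g=0 f=0 h=1
t2.Δ0 c=1 d=1 b=1 clk=0 a=1 e=0 g=0 f=0 h=1
t2.Δ1 c=1 d=1 b=1 clk=1 a=1 e=0 g=0 f=0 h=1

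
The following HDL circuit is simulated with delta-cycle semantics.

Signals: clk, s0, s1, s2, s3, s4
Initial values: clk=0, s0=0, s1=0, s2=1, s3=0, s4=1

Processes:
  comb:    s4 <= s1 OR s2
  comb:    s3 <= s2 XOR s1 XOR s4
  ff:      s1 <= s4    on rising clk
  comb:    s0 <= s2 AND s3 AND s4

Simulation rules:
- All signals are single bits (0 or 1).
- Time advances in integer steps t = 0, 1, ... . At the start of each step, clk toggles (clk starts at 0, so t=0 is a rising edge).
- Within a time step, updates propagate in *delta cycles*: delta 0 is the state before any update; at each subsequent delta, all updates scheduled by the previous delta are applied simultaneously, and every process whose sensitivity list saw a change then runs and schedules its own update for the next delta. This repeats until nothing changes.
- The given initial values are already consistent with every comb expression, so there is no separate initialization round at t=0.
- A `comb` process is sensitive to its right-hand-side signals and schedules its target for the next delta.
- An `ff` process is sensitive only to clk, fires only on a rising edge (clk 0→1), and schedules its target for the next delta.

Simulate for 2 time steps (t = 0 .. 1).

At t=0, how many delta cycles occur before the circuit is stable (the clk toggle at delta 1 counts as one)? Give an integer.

t=0 Δ0: s2=1 clk=0 s0=0 s1=0 s3=0 s4=1
  Δ1: clk:0→1
  Δ2: s1:0→1
  Δ3: s3:0→1
  Δ4: s0:0→1
  (4Δ to stable)
t=1 Δ0: s2=1 clk=1 s0=1 s1=1 s3=1 s4=1
  Δ1: clk:1→0
  (1Δ to stable)

4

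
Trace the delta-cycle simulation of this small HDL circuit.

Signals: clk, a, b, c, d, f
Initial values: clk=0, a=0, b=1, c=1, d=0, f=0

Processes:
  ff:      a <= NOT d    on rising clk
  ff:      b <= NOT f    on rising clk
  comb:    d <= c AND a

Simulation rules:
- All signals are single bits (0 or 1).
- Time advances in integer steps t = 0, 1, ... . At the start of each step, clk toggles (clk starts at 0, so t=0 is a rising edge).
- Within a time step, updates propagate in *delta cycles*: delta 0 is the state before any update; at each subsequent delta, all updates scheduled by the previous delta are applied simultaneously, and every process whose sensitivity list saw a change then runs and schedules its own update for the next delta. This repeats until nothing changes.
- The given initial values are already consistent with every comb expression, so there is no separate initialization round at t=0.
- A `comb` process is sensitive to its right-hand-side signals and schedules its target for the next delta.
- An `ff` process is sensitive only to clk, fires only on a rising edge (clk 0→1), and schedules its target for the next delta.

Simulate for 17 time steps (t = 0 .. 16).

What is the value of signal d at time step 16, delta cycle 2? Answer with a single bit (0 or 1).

0

[bits: f,c,a,clk,b,d]
t=0: Δ0=010010 Δ1=010110 Δ2=011110 Δ3=011111 | 3Δ
t=1: Δ0=011111 Δ1=011011 | 1Δ
t=2: Δ0=011011 Δ1=011111 Δ2=010111 Δ3=010110 | 3Δ
t=3: Δ0=010110 Δ1=010010 | 1Δ
t=4: Δ0=010010 Δ1=010110 Δ2=011110 Δ3=011111 | 3Δ
t=5: Δ0=011111 Δ1=011011 | 1Δ
t=6: Δ0=011011 Δ1=011111 Δ2=010111 Δ3=010110 | 3Δ
t=7: Δ0=010110 Δ1=010010 | 1Δ
t=8: Δ0=010010 Δ1=010110 Δ2=011110 Δ3=011111 | 3Δ
t=9: Δ0=011111 Δ1=011011 | 1Δ
t=10: Δ0=011011 Δ1=011111 Δ2=010111 Δ3=010110 | 3Δ
t=11: Δ0=010110 Δ1=010010 | 1Δ
t=12: Δ0=010010 Δ1=010110 Δ2=011110 Δ3=011111 | 3Δ
t=13: Δ0=011111 Δ1=011011 | 1Δ
t=14: Δ0=011011 Δ1=011111 Δ2=010111 Δ3=010110 | 3Δ
t=15: Δ0=010110 Δ1=010010 | 1Δ
t=16: Δ0=010010 Δ1=010110 Δ2=011110 Δ3=011111 | 3Δ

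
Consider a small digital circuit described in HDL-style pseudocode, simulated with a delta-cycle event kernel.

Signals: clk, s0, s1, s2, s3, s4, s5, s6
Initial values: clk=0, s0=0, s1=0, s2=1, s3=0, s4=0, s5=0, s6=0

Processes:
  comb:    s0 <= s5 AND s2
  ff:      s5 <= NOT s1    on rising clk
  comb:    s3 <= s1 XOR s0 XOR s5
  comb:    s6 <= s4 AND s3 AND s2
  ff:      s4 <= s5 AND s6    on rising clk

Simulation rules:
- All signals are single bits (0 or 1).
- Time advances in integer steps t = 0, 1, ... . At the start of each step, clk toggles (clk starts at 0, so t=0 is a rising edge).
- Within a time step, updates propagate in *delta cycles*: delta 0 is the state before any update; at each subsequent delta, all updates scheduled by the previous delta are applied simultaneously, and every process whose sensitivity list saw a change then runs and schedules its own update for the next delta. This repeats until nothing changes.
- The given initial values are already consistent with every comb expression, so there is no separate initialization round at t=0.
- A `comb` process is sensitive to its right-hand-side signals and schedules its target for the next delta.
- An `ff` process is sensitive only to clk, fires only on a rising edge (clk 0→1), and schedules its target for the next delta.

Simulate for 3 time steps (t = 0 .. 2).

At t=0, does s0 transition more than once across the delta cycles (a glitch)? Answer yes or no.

t=0 Δ0: s2=1 s1=0 s0=0 s4=0 s3=0 s6=0 s5=0 clk=0
  Δ1: clk:0→1
  Δ2: s5:0→1
  Δ3: s0:0→1, s3:0→1
  Δ4: s3:1→0
  (4Δ to stable)
t=1 Δ0: s2=1 s1=0 s0=1 s4=0 s3=0 s6=0 s5=1 clk=1
  Δ1: clk:1→0
  (1Δ to stable)
t=2 Δ0: s2=1 s1=0 s0=1 s4=0 s3=0 s6=0 s5=1 clk=0
  Δ1: clk:0→1
  (1Δ to stable)

no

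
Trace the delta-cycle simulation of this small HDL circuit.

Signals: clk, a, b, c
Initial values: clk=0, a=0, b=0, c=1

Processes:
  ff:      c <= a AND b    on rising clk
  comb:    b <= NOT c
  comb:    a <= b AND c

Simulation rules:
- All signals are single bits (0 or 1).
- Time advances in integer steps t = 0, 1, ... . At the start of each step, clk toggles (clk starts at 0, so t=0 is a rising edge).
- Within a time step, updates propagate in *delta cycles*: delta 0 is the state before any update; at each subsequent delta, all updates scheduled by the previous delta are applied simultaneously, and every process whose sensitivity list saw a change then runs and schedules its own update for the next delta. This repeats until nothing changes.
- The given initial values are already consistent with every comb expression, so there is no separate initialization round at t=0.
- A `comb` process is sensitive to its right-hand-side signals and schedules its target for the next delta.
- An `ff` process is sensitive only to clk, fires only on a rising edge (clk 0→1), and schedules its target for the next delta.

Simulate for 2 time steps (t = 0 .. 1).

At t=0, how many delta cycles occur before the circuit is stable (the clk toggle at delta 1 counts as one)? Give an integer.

t0.Δ0 clk=0 c=1 a=0 b=0
t0.Δ1 clk=1 c=1 a=0 b=0
t0.Δ2 clk=1 c=0 a=0 b=0
t0.Δ3 clk=1 c=0 a=0 b=1
t1.Δ0 clk=1 c=0 a=0 b=1
t1.Δ1 clk=0 c=0 a=0 b=1

3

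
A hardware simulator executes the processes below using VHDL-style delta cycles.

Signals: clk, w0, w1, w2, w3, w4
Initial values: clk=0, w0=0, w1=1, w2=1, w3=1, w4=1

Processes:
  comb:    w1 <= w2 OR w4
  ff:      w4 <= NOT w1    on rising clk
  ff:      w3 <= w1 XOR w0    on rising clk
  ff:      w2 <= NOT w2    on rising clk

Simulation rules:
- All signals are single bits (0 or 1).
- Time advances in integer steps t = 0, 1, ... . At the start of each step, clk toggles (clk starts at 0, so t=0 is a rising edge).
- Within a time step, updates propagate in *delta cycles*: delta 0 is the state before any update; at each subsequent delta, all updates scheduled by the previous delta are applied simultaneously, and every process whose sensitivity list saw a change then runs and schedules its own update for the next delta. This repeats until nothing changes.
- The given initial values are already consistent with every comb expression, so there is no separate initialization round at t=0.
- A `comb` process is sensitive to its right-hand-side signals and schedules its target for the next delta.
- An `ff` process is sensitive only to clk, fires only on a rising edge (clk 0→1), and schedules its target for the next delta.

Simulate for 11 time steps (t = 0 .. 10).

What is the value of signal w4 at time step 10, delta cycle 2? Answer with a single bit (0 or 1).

1

t0.Δ0 w3=1 clk=0 w4=1 w2=1 w1=1 w0=0
t0.Δ1 w3=1 clk=1 w4=1 w2=1 w1=1 w0=0
t0.Δ2 w3=1 clk=1 w4=0 w2=0 w1=1 w0=0
t0.Δ3 w3=1 clk=1 w4=0 w2=0 w1=0 w0=0
t1.Δ0 w3=1 clk=1 w4=0 w2=0 w1=0 w0=0
t1.Δ1 w3=1 clk=0 w4=0 w2=0 w1=0 w0=0
t2.Δ0 w3=1 clk=0 w4=0 w2=0 w1=0 w0=0
t2.Δ1 w3=1 clk=1 w4=0 w2=0 w1=0 w0=0
t2.Δ2 w3=0 clk=1 w4=1 w2=1 w1=0 w0=0
t2.Δ3 w3=0 clk=1 w4=1 w2=1 w1=1 w0=0
t3.Δ0 w3=0 clk=1 w4=1 w2=1 w1=1 w0=0
t3.Δ1 w3=0 clk=0 w4=1 w2=1 w1=1 w0=0
t4.Δ0 w3=0 clk=0 w4=1 w2=1 w1=1 w0=0
t4.Δ1 w3=0 clk=1 w4=1 w2=1 w1=1 w0=0
t4.Δ2 w3=1 clk=1 w4=0 w2=0 w1=1 w0=0
t4.Δ3 w3=1 clk=1 w4=0 w2=0 w1=0 w0=0
t5.Δ0 w3=1 clk=1 w4=0 w2=0 w1=0 w0=0
t5.Δ1 w3=1 clk=0 w4=0 w2=0 w1=0 w0=0
t6.Δ0 w3=1 clk=0 w4=0 w2=0 w1=0 w0=0
t6.Δ1 w3=1 clk=1 w4=0 w2=0 w1=0 w0=0
t6.Δ2 w3=0 clk=1 w4=1 w2=1 w1=0 w0=0
t6.Δ3 w3=0 clk=1 w4=1 w2=1 w1=1 w0=0
t7.Δ0 w3=0 clk=1 w4=1 w2=1 w1=1 w0=0
t7.Δ1 w3=0 clk=0 w4=1 w2=1 w1=1 w0=0
t8.Δ0 w3=0 clk=0 w4=1 w2=1 w1=1 w0=0
t8.Δ1 w3=0 clk=1 w4=1 w2=1 w1=1 w0=0
t8.Δ2 w3=1 clk=1 w4=0 w2=0 w1=1 w0=0
t8.Δ3 w3=1 clk=1 w4=0 w2=0 w1=0 w0=0
t9.Δ0 w3=1 clk=1 w4=0 w2=0 w1=0 w0=0
t9.Δ1 w3=1 clk=0 w4=0 w2=0 w1=0 w0=0
t10.Δ0 w3=1 clk=0 w4=0 w2=0 w1=0 w0=0
t10.Δ1 w3=1 clk=1 w4=0 w2=0 w1=0 w0=0
t10.Δ2 w3=0 clk=1 w4=1 w2=1 w1=0 w0=0
t10.Δ3 w3=0 clk=1 w4=1 w2=1 w1=1 w0=0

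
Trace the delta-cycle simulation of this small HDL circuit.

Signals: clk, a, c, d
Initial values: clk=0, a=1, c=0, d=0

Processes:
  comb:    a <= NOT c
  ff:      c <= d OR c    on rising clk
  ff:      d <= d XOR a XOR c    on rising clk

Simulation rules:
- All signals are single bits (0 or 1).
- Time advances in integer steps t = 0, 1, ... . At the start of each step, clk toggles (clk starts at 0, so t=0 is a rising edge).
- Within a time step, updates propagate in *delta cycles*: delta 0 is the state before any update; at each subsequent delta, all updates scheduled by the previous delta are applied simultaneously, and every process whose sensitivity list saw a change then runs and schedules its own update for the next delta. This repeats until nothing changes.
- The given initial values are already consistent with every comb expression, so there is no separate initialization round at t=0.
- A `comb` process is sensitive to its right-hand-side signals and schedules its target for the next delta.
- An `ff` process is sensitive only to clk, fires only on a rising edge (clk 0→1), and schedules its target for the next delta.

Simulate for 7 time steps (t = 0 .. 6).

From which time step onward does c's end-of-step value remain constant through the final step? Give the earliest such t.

2

t0.Δ0 d=0 clk=0 a=1 c=0
t0.Δ1 d=0 clk=1 a=1 c=0
t0.Δ2 d=1 clk=1 a=1 c=0
t1.Δ0 d=1 clk=1 a=1 c=0
t1.Δ1 d=1 clk=0 a=1 c=0
t2.Δ0 d=1 clk=0 a=1 c=0
t2.Δ1 d=1 clk=1 a=1 c=0
t2.Δ2 d=0 clk=1 a=1 c=1
t2.Δ3 d=0 clk=1 a=0 c=1
t3.Δ0 d=0 clk=1 a=0 c=1
t3.Δ1 d=0 clk=0 a=0 c=1
t4.Δ0 d=0 clk=0 a=0 c=1
t4.Δ1 d=0 clk=1 a=0 c=1
t4.Δ2 d=1 clk=1 a=0 c=1
t5.Δ0 d=1 clk=1 a=0 c=1
t5.Δ1 d=1 clk=0 a=0 c=1
t6.Δ0 d=1 clk=0 a=0 c=1
t6.Δ1 d=1 clk=1 a=0 c=1
t6.Δ2 d=0 clk=1 a=0 c=1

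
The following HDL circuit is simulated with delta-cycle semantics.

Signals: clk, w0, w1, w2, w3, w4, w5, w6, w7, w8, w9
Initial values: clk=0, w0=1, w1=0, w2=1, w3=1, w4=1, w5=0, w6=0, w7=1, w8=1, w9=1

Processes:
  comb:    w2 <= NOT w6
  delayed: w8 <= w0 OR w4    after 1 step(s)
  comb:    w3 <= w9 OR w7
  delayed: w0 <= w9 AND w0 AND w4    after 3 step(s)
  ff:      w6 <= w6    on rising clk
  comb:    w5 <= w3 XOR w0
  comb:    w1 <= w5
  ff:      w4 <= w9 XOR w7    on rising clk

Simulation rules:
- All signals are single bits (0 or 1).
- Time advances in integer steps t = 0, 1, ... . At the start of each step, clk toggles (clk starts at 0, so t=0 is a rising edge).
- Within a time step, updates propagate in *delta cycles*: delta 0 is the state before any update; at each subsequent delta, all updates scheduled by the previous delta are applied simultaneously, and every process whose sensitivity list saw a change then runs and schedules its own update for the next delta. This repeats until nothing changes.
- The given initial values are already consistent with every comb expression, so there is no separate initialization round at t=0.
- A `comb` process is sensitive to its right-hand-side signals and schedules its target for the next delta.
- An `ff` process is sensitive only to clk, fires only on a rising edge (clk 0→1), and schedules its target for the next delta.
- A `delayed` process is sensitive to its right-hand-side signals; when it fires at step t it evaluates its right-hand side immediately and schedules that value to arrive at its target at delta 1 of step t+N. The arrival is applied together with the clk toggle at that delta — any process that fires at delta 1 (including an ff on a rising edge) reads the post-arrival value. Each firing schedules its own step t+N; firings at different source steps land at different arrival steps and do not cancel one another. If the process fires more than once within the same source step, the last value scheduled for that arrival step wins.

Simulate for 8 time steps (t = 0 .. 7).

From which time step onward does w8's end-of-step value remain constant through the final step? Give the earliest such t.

4

t=0 Δ0: w8=1 w0=1 w4=1 w1=0 w3=1 w2=1 w7=1 clk=0 w9=1 w6=0 w5=0
  Δ1: clk:0→1
  Δ2: w4:1→0
  (2Δ to stable)
t=1 Δ0: w8=1 w0=1 w4=0 w1=0 w3=1 w2=1 w7=1 clk=1 w9=1 w6=0 w5=0
  Δ1: clk:1→0
  (1Δ to stable)
t=2 Δ0: w8=1 w0=1 w4=0 w1=0 w3=1 w2=1 w7=1 clk=0 w9=1 w6=0 w5=0
  Δ1: clk:0→1
  (1Δ to stable)
t=3 Δ0: w8=1 w0=1 w4=0 w1=0 w3=1 w2=1 w7=1 clk=1 w9=1 w6=0 w5=0
  Δ1: w0:1→0, clk:1→0
  Δ2: w5:0→1
  Δ3: w1:0→1
  (3Δ to stable)
t=4 Δ0: w8=1 w0=0 w4=0 w1=1 w3=1 w2=1 w7=1 clk=0 w9=1 w6=0 w5=1
  Δ1: w8:1→0, clk:0→1
  (1Δ to stable)
t=5 Δ0: w8=0 w0=0 w4=0 w1=1 w3=1 w2=1 w7=1 clk=1 w9=1 w6=0 w5=1
  Δ1: clk:1→0
  (1Δ to stable)
t=6 Δ0: w8=0 w0=0 w4=0 w1=1 w3=1 w2=1 w7=1 clk=0 w9=1 w6=0 w5=1
  Δ1: clk:0→1
  (1Δ to stable)
t=7 Δ0: w8=0 w0=0 w4=0 w1=1 w3=1 w2=1 w7=1 clk=1 w9=1 w6=0 w5=1
  Δ1: clk:1→0
  (1Δ to stable)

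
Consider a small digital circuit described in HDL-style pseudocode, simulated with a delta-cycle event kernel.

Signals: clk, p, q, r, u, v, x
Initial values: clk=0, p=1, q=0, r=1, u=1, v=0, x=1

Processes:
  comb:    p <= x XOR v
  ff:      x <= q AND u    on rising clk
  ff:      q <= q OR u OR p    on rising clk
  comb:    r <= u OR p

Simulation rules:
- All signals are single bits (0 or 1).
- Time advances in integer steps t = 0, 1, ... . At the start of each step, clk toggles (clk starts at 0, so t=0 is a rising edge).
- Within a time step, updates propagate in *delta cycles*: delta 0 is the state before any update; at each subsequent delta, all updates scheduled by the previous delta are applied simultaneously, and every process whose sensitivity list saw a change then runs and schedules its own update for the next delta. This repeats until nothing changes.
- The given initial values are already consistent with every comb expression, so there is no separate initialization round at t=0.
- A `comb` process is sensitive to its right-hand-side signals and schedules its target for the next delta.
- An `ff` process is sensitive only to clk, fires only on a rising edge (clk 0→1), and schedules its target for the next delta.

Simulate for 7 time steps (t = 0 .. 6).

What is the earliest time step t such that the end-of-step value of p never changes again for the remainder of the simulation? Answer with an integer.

2

t=0 Δ0: r=1 clk=0 x=1 p=1 v=0 q=0 u=1
  Δ1: clk:0→1
  Δ2: x:1→0, q:0→1
  Δ3: p:1→0
  (3Δ to stable)
t=1 Δ0: r=1 clk=1 x=0 p=0 v=0 q=1 u=1
  Δ1: clk:1→0
  (1Δ to stable)
t=2 Δ0: r=1 clk=0 x=0 p=0 v=0 q=1 u=1
  Δ1: clk:0→1
  Δ2: x:0→1
  Δ3: p:0→1
  (3Δ to stable)
t=3 Δ0: r=1 clk=1 x=1 p=1 v=0 q=1 u=1
  Δ1: clk:1→0
  (1Δ to stable)
t=4 Δ0: r=1 clk=0 x=1 p=1 v=0 q=1 u=1
  Δ1: clk:0→1
  (1Δ to stable)
t=5 Δ0: r=1 clk=1 x=1 p=1 v=0 q=1 u=1
  Δ1: clk:1→0
  (1Δ to stable)
t=6 Δ0: r=1 clk=0 x=1 p=1 v=0 q=1 u=1
  Δ1: clk:0→1
  (1Δ to stable)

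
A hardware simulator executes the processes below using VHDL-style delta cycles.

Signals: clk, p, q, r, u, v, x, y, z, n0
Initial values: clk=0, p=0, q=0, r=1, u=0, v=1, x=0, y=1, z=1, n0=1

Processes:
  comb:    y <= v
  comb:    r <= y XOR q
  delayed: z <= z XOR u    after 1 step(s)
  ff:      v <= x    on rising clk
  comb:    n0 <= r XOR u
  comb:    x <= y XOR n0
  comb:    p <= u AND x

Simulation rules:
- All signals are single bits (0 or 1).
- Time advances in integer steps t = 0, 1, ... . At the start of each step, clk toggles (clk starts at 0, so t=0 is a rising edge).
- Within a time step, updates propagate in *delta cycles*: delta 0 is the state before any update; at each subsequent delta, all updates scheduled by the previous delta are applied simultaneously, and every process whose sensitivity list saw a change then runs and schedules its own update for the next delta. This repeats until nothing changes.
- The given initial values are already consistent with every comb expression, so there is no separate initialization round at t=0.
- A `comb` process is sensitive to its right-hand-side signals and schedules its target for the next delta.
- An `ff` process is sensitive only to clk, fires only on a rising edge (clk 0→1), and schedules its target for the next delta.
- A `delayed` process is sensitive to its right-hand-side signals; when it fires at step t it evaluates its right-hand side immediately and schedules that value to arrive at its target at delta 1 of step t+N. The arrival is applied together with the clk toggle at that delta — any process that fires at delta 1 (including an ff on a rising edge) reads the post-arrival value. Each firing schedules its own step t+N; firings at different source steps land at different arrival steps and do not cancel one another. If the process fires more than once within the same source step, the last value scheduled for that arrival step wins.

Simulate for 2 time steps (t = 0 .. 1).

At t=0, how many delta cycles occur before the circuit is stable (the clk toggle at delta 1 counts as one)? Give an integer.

6

t0.Δ0 p=0 x=0 r=1 n0=1 z=1 q=0 y=1 u=0 clk=0 v=1
t0.Δ1 p=0 x=0 r=1 n0=1 z=1 q=0 y=1 u=0 clk=1 v=1
t0.Δ2 p=0 x=0 r=1 n0=1 z=1 q=0 y=1 u=0 clk=1 v=0
t0.Δ3 p=0 x=0 r=1 n0=1 z=1 q=0 y=0 u=0 clk=1 v=0
t0.Δ4 p=0 x=1 r=0 n0=1 z=1 q=0 y=0 u=0 clk=1 v=0
t0.Δ5 p=0 x=1 r=0 n0=0 z=1 q=0 y=0 u=0 clk=1 v=0
t0.Δ6 p=0 x=0 r=0 n0=0 z=1 q=0 y=0 u=0 clk=1 v=0
t1.Δ0 p=0 x=0 r=0 n0=0 z=1 q=0 y=0 u=0 clk=1 v=0
t1.Δ1 p=0 x=0 r=0 n0=0 z=1 q=0 y=0 u=0 clk=0 v=0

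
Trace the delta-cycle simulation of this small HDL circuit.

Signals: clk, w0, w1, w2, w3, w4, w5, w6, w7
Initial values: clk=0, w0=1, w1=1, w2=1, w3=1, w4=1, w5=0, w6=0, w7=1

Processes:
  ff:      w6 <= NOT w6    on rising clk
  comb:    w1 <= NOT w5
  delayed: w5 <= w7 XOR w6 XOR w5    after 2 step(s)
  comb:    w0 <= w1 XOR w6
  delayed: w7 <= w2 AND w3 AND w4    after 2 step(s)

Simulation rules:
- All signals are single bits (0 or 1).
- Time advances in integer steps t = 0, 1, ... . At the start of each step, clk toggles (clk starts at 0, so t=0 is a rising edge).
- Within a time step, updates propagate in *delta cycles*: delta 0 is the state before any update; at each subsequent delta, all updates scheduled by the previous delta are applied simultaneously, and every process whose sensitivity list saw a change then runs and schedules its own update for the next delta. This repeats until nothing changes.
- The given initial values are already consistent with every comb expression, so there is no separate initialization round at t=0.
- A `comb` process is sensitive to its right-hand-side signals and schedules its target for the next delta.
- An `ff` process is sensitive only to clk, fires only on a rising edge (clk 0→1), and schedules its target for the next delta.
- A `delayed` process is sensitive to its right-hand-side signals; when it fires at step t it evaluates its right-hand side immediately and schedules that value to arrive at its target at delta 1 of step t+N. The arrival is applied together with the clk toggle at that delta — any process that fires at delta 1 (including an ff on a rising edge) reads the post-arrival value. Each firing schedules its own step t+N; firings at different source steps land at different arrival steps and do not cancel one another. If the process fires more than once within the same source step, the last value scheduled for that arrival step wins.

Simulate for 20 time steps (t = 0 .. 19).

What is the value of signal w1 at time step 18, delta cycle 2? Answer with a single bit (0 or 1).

1

t=0 Δ0: w2=1 w7=1 w5=0 w6=0 w4=1 clk=0 w1=1 w3=1 w0=1
  Δ1: clk:0→1
  Δ2: w6:0→1
  Δ3: w0:1→0
  (3Δ to stable)
t=1 Δ0: w2=1 w7=1 w5=0 w6=1 w4=1 clk=1 w1=1 w3=1 w0=0
  Δ1: clk:1→0
  (1Δ to stable)
t=2 Δ0: w2=1 w7=1 w5=0 w6=1 w4=1 clk=0 w1=1 w3=1 w0=0
  Δ1: clk:0→1
  Δ2: w6:1→0
  Δ3: w0:0→1
  (3Δ to stable)
t=3 Δ0: w2=1 w7=1 w5=0 w6=0 w4=1 clk=1 w1=1 w3=1 w0=1
  Δ1: clk:1→0
  (1Δ to stable)
t=4 Δ0: w2=1 w7=1 w5=0 w6=0 w4=1 clk=0 w1=1 w3=1 w0=1
  Δ1: w5:0→1, clk:0→1
  Δ2: w6:0→1, w1:1→0
  (2Δ to stable)
t=5 Δ0: w2=1 w7=1 w5=1 w6=1 w4=1 clk=1 w1=0 w3=1 w0=1
  Δ1: clk:1→0
  (1Δ to stable)
t=6 Δ0: w2=1 w7=1 w5=1 w6=1 w4=1 clk=0 w1=0 w3=1 w0=1
  Δ1: clk:0→1
  Δ2: w6:1→0
  Δ3: w0:1→0
  (3Δ to stable)
t=7 Δ0: w2=1 w7=1 w5=1 w6=0 w4=1 clk=1 w1=0 w3=1 w0=0
  Δ1: clk:1→0
  (1Δ to stable)
t=8 Δ0: w2=1 w7=1 w5=1 w6=0 w4=1 clk=0 w1=0 w3=1 w0=0
  Δ1: w5:1→0, clk:0→1
  Δ2: w6:0→1, w1:0→1
  (2Δ to stable)
t=9 Δ0: w2=1 w7=1 w5=0 w6=1 w4=1 clk=1 w1=1 w3=1 w0=0
  Δ1: clk:1→0
  (1Δ to stable)
t=10 Δ0: w2=1 w7=1 w5=0 w6=1 w4=1 clk=0 w1=1 w3=1 w0=0
  Δ1: clk:0→1
  Δ2: w6:1→0
  Δ3: w0:0→1
  (3Δ to stable)
t=11 Δ0: w2=1 w7=1 w5=0 w6=0 w4=1 clk=1 w1=1 w3=1 w0=1
  Δ1: clk:1→0
  (1Δ to stable)
t=12 Δ0: w2=1 w7=1 w5=0 w6=0 w4=1 clk=0 w1=1 w3=1 w0=1
  Δ1: w5:0→1, clk:0→1
  Δ2: w6:0→1, w1:1→0
  (2Δ to stable)
t=13 Δ0: w2=1 w7=1 w5=1 w6=1 w4=1 clk=1 w1=0 w3=1 w0=1
  Δ1: clk:1→0
  (1Δ to stable)
t=14 Δ0: w2=1 w7=1 w5=1 w6=1 w4=1 clk=0 w1=0 w3=1 w0=1
  Δ1: clk:0→1
  Δ2: w6:1→0
  Δ3: w0:1→0
  (3Δ to stable)
t=15 Δ0: w2=1 w7=1 w5=1 w6=0 w4=1 clk=1 w1=0 w3=1 w0=0
  Δ1: clk:1→0
  (1Δ to stable)
t=16 Δ0: w2=1 w7=1 w5=1 w6=0 w4=1 clk=0 w1=0 w3=1 w0=0
  Δ1: w5:1→0, clk:0→1
  Δ2: w6:0→1, w1:0→1
  (2Δ to stable)
t=17 Δ0: w2=1 w7=1 w5=0 w6=1 w4=1 clk=1 w1=1 w3=1 w0=0
  Δ1: clk:1→0
  (1Δ to stable)
t=18 Δ0: w2=1 w7=1 w5=0 w6=1 w4=1 clk=0 w1=1 w3=1 w0=0
  Δ1: clk:0→1
  Δ2: w6:1→0
  Δ3: w0:0→1
  (3Δ to stable)
t=19 Δ0: w2=1 w7=1 w5=0 w6=0 w4=1 clk=1 w1=1 w3=1 w0=1
  Δ1: clk:1→0
  (1Δ to stable)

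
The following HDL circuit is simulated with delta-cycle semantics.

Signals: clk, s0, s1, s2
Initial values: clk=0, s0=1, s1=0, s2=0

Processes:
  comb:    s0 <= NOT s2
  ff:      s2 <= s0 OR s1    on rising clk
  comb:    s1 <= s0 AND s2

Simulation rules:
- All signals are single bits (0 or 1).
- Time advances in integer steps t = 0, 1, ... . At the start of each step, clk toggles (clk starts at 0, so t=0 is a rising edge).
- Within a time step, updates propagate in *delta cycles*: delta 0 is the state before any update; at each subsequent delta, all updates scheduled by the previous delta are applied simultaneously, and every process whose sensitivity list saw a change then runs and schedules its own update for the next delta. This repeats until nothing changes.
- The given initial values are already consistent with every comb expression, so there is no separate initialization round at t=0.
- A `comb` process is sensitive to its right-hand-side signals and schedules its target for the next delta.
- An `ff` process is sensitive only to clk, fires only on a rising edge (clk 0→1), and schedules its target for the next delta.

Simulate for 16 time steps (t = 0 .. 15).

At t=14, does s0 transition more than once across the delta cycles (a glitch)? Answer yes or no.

no

[bits: s1,clk,s2,s0]
t=0: Δ0=0001 Δ1=0101 Δ2=0111 Δ3=1110 Δ4=0110 | 4Δ
t=1: Δ0=0110 Δ1=0010 | 1Δ
t=2: Δ0=0010 Δ1=0110 Δ2=0100 Δ3=0101 | 3Δ
t=3: Δ0=0101 Δ1=0001 | 1Δ
t=4: Δ0=0001 Δ1=0101 Δ2=0111 Δ3=1110 Δ4=0110 | 4Δ
t=5: Δ0=0110 Δ1=0010 | 1Δ
t=6: Δ0=0010 Δ1=0110 Δ2=0100 Δ3=0101 | 3Δ
t=7: Δ0=0101 Δ1=0001 | 1Δ
t=8: Δ0=0001 Δ1=0101 Δ2=0111 Δ3=1110 Δ4=0110 | 4Δ
t=9: Δ0=0110 Δ1=0010 | 1Δ
t=10: Δ0=0010 Δ1=0110 Δ2=0100 Δ3=0101 | 3Δ
t=11: Δ0=0101 Δ1=0001 | 1Δ
t=12: Δ0=0001 Δ1=0101 Δ2=0111 Δ3=1110 Δ4=0110 | 4Δ
t=13: Δ0=0110 Δ1=0010 | 1Δ
t=14: Δ0=0010 Δ1=0110 Δ2=0100 Δ3=0101 | 3Δ
t=15: Δ0=0101 Δ1=0001 | 1Δ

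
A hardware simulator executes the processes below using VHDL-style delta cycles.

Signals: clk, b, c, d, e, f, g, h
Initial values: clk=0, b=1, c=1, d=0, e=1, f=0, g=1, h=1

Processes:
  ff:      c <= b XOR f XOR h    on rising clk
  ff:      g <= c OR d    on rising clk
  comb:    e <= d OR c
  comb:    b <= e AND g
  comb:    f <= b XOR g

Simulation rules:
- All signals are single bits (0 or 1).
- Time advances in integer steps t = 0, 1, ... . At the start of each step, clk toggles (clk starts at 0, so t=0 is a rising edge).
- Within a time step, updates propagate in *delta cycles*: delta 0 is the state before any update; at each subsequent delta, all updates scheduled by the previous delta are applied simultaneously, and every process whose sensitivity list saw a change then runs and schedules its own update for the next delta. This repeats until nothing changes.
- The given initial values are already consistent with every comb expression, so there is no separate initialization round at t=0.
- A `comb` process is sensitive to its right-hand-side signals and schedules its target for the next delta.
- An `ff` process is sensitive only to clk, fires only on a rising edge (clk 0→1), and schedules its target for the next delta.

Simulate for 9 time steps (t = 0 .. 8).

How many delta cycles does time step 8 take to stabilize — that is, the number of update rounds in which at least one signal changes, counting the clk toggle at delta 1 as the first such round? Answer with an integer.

[bits: b,clk,g,f,h,e,c,d]
t=0: Δ0=10101110 Δ1=11101110 Δ2=11101100 Δ3=11101000 Δ4=01101000 Δ5=01111000 | 5Δ
t=1: Δ0=01111000 Δ1=00111000 | 1Δ
t=2: Δ0=00111000 Δ1=01111000 Δ2=01011000 Δ3=01001000 | 3Δ
t=3: Δ0=01001000 Δ1=00001000 | 1Δ
t=4: Δ0=00001000 Δ1=01001000 Δ2=01001010 Δ3=01001110 | 3Δ
t=5: Δ0=01001110 Δ1=00001110 | 1Δ
t=6: Δ0=00001110 Δ1=01001110 Δ2=01101110 Δ3=11111110 Δ4=11101110 | 4Δ
t=7: Δ0=11101110 Δ1=10101110 | 1Δ
t=8: Δ0=10101110 Δ1=11101110 Δ2=11101100 Δ3=11101000 Δ4=01101000 Δ5=01111000 | 5Δ

5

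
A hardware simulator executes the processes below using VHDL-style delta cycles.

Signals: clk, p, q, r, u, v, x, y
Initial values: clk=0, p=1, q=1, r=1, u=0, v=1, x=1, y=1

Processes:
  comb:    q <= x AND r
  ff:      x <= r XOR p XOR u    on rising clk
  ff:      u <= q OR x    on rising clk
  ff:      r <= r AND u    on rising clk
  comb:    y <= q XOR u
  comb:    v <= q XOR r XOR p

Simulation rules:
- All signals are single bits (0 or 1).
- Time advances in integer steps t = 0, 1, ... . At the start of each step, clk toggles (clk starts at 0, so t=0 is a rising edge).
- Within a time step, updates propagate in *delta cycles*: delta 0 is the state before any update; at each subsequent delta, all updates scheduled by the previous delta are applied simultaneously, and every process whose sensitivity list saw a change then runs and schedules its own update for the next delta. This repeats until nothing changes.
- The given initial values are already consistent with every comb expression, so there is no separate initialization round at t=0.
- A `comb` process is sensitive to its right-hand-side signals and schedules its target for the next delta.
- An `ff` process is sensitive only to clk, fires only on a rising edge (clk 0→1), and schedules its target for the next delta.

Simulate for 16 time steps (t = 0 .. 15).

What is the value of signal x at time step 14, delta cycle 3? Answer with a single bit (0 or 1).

t=0 Δ0: clk=0 v=1 x=1 q=1 u=0 y=1 r=1 p=1
  Δ1: clk:0→1
  Δ2: x:1→0, u:0→1, r:1→0
  Δ3: v:1→0, q:1→0, y:1→0
  Δ4: v:0→1, y:0→1
  (4Δ to stable)
t=1 Δ0: clk=1 v=1 x=0 q=0 u=1 y=1 r=0 p=1
  Δ1: clk:1→0
  (1Δ to stable)
t=2 Δ0: clk=0 v=1 x=0 q=0 u=1 y=1 r=0 p=1
  Δ1: clk:0→1
  Δ2: u:1→0
  Δ3: y:1→0
  (3Δ to stable)
t=3 Δ0: clk=1 v=1 x=0 q=0 u=0 y=0 r=0 p=1
  Δ1: clk:1→0
  (1Δ to stable)
t=4 Δ0: clk=0 v=1 x=0 q=0 u=0 y=0 r=0 p=1
  Δ1: clk:0→1
  Δ2: x:0→1
  (2Δ to stable)
t=5 Δ0: clk=1 v=1 x=1 q=0 u=0 y=0 r=0 p=1
  Δ1: clk:1→0
  (1Δ to stable)
t=6 Δ0: clk=0 v=1 x=1 q=0 u=0 y=0 r=0 p=1
  Δ1: clk:0→1
  Δ2: u:0→1
  Δ3: y:0→1
  (3Δ to stable)
t=7 Δ0: clk=1 v=1 x=1 q=0 u=1 y=1 r=0 p=1
  Δ1: clk:1→0
  (1Δ to stable)
t=8 Δ0: clk=0 v=1 x=1 q=0 u=1 y=1 r=0 p=1
  Δ1: clk:0→1
  Δ2: x:1→0
  (2Δ to stable)
t=9 Δ0: clk=1 v=1 x=0 q=0 u=1 y=1 r=0 p=1
  Δ1: clk:1→0
  (1Δ to stable)
t=10 Δ0: clk=0 v=1 x=0 q=0 u=1 y=1 r=0 p=1
  Δ1: clk:0→1
  Δ2: u:1→0
  Δ3: y:1→0
  (3Δ to stable)
t=11 Δ0: clk=1 v=1 x=0 q=0 u=0 y=0 r=0 p=1
  Δ1: clk:1→0
  (1Δ to stable)
t=12 Δ0: clk=0 v=1 x=0 q=0 u=0 y=0 r=0 p=1
  Δ1: clk:0→1
  Δ2: x:0→1
  (2Δ to stable)
t=13 Δ0: clk=1 v=1 x=1 q=0 u=0 y=0 r=0 p=1
  Δ1: clk:1→0
  (1Δ to stable)
t=14 Δ0: clk=0 v=1 x=1 q=0 u=0 y=0 r=0 p=1
  Δ1: clk:0→1
  Δ2: u:0→1
  Δ3: y:0→1
  (3Δ to stable)
t=15 Δ0: clk=1 v=1 x=1 q=0 u=1 y=1 r=0 p=1
  Δ1: clk:1→0
  (1Δ to stable)

1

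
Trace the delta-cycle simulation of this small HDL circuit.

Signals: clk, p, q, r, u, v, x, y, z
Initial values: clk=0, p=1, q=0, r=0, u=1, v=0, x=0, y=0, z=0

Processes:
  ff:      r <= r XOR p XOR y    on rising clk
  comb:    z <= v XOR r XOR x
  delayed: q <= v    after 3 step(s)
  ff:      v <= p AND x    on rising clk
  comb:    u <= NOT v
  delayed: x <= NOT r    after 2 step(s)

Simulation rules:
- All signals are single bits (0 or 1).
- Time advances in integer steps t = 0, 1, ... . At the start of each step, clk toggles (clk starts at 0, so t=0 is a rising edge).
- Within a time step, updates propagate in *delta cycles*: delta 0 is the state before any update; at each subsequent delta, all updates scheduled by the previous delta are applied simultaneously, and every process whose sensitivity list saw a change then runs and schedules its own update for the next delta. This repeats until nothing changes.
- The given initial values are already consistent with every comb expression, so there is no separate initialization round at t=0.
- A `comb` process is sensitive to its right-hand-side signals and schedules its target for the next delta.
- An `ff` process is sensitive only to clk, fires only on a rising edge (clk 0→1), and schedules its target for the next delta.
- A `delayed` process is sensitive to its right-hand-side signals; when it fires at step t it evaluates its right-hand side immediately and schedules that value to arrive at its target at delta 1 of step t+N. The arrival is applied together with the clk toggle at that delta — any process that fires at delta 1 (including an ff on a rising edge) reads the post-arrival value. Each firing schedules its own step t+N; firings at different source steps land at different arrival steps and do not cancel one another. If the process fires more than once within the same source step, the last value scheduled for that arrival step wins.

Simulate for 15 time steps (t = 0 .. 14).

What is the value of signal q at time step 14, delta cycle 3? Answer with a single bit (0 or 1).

[bits: q,p,z,r,u,clk,v,x,y]
t=0: Δ0=010010000 Δ1=010011000 Δ2=010111000 Δ3=011111000 | 3Δ
t=1: Δ0=011111000 Δ1=011110000 | 1Δ
t=2: Δ0=011110000 Δ1=011111000 Δ2=011011000 Δ3=010011000 | 3Δ
t=3: Δ0=010011000 Δ1=010010000 | 1Δ
t=4: Δ0=010010000 Δ1=010011010 Δ2=011111110 Δ3=011101110 | 3Δ
t=5: Δ0=011101110 Δ1=011100110 | 1Δ
t=6: Δ0=011100110 Δ1=011101100 Δ2=010001000 Δ3=010011000 | 3Δ
t=7: Δ0=010011000 Δ1=110010000 | 1Δ
t=8: Δ0=110010000 Δ1=110011010 Δ2=111111110 Δ3=111101110 | 3Δ
t=9: Δ0=111101110 Δ1=011100110 | 1Δ
t=10: Δ0=011100110 Δ1=011101100 Δ2=010001000 Δ3=010011000 | 3Δ
t=11: Δ0=010011000 Δ1=110010000 | 1Δ
t=12: Δ0=110010000 Δ1=110011010 Δ2=111111110 Δ3=111101110 | 3Δ
t=13: Δ0=111101110 Δ1=011100110 | 1Δ
t=14: Δ0=011100110 Δ1=011101100 Δ2=010001000 Δ3=010011000 | 3Δ

0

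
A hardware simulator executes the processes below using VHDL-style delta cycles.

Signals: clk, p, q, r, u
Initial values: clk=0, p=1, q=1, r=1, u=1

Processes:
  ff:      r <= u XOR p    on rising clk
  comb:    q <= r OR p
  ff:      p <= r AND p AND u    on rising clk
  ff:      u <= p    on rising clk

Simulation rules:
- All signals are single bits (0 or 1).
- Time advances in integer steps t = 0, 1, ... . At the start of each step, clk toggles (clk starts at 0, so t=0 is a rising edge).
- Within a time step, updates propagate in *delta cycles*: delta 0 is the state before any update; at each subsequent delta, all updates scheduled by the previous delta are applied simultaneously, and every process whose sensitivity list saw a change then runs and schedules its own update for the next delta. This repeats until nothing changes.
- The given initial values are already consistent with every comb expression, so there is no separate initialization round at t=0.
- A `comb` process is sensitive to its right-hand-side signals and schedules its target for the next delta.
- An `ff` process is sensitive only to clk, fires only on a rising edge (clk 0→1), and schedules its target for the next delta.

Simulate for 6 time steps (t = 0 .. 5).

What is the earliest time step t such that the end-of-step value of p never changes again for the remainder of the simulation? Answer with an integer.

t=0 Δ0: u=1 q=1 p=1 clk=0 r=1
  Δ1: clk:0→1
  Δ2: r:1→0
  (2Δ to stable)
t=1 Δ0: u=1 q=1 p=1 clk=1 r=0
  Δ1: clk:1→0
  (1Δ to stable)
t=2 Δ0: u=1 q=1 p=1 clk=0 r=0
  Δ1: clk:0→1
  Δ2: p:1→0
  Δ3: q:1→0
  (3Δ to stable)
t=3 Δ0: u=1 q=0 p=0 clk=1 r=0
  Δ1: clk:1→0
  (1Δ to stable)
t=4 Δ0: u=1 q=0 p=0 clk=0 r=0
  Δ1: clk:0→1
  Δ2: u:1→0, r:0→1
  Δ3: q:0→1
  (3Δ to stable)
t=5 Δ0: u=0 q=1 p=0 clk=1 r=1
  Δ1: clk:1→0
  (1Δ to stable)

2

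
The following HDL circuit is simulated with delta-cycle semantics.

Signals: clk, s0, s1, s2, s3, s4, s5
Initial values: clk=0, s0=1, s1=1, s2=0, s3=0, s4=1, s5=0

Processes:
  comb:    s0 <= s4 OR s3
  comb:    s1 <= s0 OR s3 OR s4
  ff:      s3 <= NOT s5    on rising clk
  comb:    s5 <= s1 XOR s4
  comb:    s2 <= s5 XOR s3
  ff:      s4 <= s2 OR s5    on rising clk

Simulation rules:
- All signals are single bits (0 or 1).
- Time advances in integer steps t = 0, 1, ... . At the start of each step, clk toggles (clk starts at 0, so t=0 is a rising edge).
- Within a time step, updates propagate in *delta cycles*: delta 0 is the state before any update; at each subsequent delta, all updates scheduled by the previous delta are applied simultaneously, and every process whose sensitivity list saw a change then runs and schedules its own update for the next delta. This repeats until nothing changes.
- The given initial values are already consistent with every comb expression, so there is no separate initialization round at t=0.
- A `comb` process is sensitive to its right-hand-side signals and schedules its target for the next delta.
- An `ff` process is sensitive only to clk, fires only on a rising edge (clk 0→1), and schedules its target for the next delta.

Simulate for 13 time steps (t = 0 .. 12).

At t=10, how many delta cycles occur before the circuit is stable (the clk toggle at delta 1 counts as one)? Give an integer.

t0.Δ0 clk=0 s5=0 s2=0 s3=0 s1=1 s0=1 s4=1
t0.Δ1 clk=1 s5=0 s2=0 s3=0 s1=1 s0=1 s4=1
t0.Δ2 clk=1 s5=0 s2=0 s3=1 s1=1 s0=1 s4=0
t0.Δ3 clk=1 s5=1 s2=1 s3=1 s1=1 s0=1 s4=0
t0.Δ4 clk=1 s5=1 s2=0 s3=1 s1=1 s0=1 s4=0
t1.Δ0 clk=1 s5=1 s2=0 s3=1 s1=1 s0=1 s4=0
t1.Δ1 clk=0 s5=1 s2=0 s3=1 s1=1 s0=1 s4=0
t2.Δ0 clk=0 s5=1 s2=0 s3=1 s1=1 s0=1 s4=0
t2.Δ1 clk=1 s5=1 s2=0 s3=1 s1=1 s0=1 s4=0
t2.Δ2 clk=1 s5=1 s2=0 s3=0 s1=1 s0=1 s4=1
t2.Δ3 clk=1 s5=0 s2=1 s3=0 s1=1 s0=1 s4=1
t2.Δ4 clk=1 s5=0 s2=0 s3=0 s1=1 s0=1 s4=1
t3.Δ0 clk=1 s5=0 s2=0 s3=0 s1=1 s0=1 s4=1
t3.Δ1 clk=0 s5=0 s2=0 s3=0 s1=1 s0=1 s4=1
t4.Δ0 clk=0 s5=0 s2=0 s3=0 s1=1 s0=1 s4=1
t4.Δ1 clk=1 s5=0 s2=0 s3=0 s1=1 s0=1 s4=1
t4.Δ2 clk=1 s5=0 s2=0 s3=1 s1=1 s0=1 s4=0
t4.Δ3 clk=1 s5=1 s2=1 s3=1 s1=1 s0=1 s4=0
t4.Δ4 clk=1 s5=1 s2=0 s3=1 s1=1 s0=1 s4=0
t5.Δ0 clk=1 s5=1 s2=0 s3=1 s1=1 s0=1 s4=0
t5.Δ1 clk=0 s5=1 s2=0 s3=1 s1=1 s0=1 s4=0
t6.Δ0 clk=0 s5=1 s2=0 s3=1 s1=1 s0=1 s4=0
t6.Δ1 clk=1 s5=1 s2=0 s3=1 s1=1 s0=1 s4=0
t6.Δ2 clk=1 s5=1 s2=0 s3=0 s1=1 s0=1 s4=1
t6.Δ3 clk=1 s5=0 s2=1 s3=0 s1=1 s0=1 s4=1
t6.Δ4 clk=1 s5=0 s2=0 s3=0 s1=1 s0=1 s4=1
t7.Δ0 clk=1 s5=0 s2=0 s3=0 s1=1 s0=1 s4=1
t7.Δ1 clk=0 s5=0 s2=0 s3=0 s1=1 s0=1 s4=1
t8.Δ0 clk=0 s5=0 s2=0 s3=0 s1=1 s0=1 s4=1
t8.Δ1 clk=1 s5=0 s2=0 s3=0 s1=1 s0=1 s4=1
t8.Δ2 clk=1 s5=0 s2=0 s3=1 s1=1 s0=1 s4=0
t8.Δ3 clk=1 s5=1 s2=1 s3=1 s1=1 s0=1 s4=0
t8.Δ4 clk=1 s5=1 s2=0 s3=1 s1=1 s0=1 s4=0
t9.Δ0 clk=1 s5=1 s2=0 s3=1 s1=1 s0=1 s4=0
t9.Δ1 clk=0 s5=1 s2=0 s3=1 s1=1 s0=1 s4=0
t10.Δ0 clk=0 s5=1 s2=0 s3=1 s1=1 s0=1 s4=0
t10.Δ1 clk=1 s5=1 s2=0 s3=1 s1=1 s0=1 s4=0
t10.Δ2 clk=1 s5=1 s2=0 s3=0 s1=1 s0=1 s4=1
t10.Δ3 clk=1 s5=0 s2=1 s3=0 s1=1 s0=1 s4=1
t10.Δ4 clk=1 s5=0 s2=0 s3=0 s1=1 s0=1 s4=1
t11.Δ0 clk=1 s5=0 s2=0 s3=0 s1=1 s0=1 s4=1
t11.Δ1 clk=0 s5=0 s2=0 s3=0 s1=1 s0=1 s4=1
t12.Δ0 clk=0 s5=0 s2=0 s3=0 s1=1 s0=1 s4=1
t12.Δ1 clk=1 s5=0 s2=0 s3=0 s1=1 s0=1 s4=1
t12.Δ2 clk=1 s5=0 s2=0 s3=1 s1=1 s0=1 s4=0
t12.Δ3 clk=1 s5=1 s2=1 s3=1 s1=1 s0=1 s4=0
t12.Δ4 clk=1 s5=1 s2=0 s3=1 s1=1 s0=1 s4=0

4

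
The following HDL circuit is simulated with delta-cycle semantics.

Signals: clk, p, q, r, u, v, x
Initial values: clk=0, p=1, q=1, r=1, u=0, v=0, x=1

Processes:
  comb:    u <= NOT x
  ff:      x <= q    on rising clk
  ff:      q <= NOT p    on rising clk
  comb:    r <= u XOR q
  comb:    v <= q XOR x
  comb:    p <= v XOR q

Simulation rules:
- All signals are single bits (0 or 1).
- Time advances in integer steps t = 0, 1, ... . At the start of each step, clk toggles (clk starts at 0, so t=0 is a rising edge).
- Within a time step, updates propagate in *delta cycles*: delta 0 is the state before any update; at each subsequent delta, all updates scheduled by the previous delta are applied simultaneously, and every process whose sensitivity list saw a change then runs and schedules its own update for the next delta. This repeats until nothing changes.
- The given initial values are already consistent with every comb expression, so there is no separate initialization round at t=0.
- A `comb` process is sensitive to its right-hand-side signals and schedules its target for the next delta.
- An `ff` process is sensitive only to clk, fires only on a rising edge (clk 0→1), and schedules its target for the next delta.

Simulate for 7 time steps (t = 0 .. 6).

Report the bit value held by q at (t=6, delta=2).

[bits: q,v,u,r,p,clk,x]
t=0: Δ0=1001101 Δ1=1001111 Δ2=0001111 Δ3=0100011 Δ4=0100111 | 4Δ
t=1: Δ0=0100111 Δ1=0100101 | 1Δ
t=2: Δ0=0100101 Δ1=0100111 Δ2=0100110 Δ3=0010110 Δ4=0011010 | 4Δ
t=3: Δ0=0011010 Δ1=0011000 | 1Δ
t=4: Δ0=0011000 Δ1=0011010 Δ2=1011010 Δ3=1110110 Δ4=1110010 | 4Δ
t=5: Δ0=1110010 Δ1=1110000 | 1Δ
t=6: Δ0=1110000 Δ1=1110010 Δ2=1110011 Δ3=1000011 Δ4=1001111 | 4Δ

1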